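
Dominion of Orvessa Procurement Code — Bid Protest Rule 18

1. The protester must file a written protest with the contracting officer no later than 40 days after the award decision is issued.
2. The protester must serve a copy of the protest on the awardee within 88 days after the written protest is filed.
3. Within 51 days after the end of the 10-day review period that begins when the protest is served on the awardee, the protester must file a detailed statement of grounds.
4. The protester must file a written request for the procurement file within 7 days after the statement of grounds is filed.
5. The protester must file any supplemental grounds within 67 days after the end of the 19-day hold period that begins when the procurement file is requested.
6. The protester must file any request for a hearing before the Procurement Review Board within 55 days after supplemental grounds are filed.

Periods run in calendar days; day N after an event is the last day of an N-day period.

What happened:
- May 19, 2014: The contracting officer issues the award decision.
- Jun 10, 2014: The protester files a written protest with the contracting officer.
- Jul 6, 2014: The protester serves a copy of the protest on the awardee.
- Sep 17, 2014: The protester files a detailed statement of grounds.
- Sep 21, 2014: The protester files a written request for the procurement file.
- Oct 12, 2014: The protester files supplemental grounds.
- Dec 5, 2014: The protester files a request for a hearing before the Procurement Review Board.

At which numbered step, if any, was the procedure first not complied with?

Step 3

Step 1: 40 days after May 19, 2014 (when the award decision is issued) is Jun 28, 2014; completed Jun 10, 2014, before the deadline.
Step 2: 88 days after Jun 10, 2014 (when the written protest is filed) is Sep 6, 2014; done Jul 6, 2014 — timely.
Step 3: 51 days after Jul 16, 2014 (end of the 10-day review period, which began when the protest is served on the awardee on Jul 6, 2014) is Sep 5, 2014; not done until Sep 17, 2014, 12 days after the deadline.
That is the first point of non-compliance.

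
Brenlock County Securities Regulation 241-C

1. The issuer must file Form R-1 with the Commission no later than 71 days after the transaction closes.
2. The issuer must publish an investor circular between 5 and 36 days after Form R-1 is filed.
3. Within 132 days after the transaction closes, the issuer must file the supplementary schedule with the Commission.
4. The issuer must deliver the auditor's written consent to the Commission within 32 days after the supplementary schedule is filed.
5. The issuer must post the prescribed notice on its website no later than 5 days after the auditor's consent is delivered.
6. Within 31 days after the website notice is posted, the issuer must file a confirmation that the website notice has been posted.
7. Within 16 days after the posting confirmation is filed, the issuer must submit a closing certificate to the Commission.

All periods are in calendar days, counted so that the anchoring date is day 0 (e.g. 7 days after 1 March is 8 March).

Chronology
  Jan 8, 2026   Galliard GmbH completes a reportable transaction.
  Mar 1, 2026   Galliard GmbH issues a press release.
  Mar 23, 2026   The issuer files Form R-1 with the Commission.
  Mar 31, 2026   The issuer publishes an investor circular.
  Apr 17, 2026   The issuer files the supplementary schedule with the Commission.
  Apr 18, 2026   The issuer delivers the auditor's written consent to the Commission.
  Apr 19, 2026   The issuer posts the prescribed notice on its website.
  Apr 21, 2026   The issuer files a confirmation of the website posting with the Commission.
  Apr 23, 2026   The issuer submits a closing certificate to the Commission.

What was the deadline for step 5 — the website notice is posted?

Step 5 runs from Apr 18, 2026, when the auditor's consent is delivered. 5 days after Apr 18, 2026 is Apr 23, 2026.

Apr 23, 2026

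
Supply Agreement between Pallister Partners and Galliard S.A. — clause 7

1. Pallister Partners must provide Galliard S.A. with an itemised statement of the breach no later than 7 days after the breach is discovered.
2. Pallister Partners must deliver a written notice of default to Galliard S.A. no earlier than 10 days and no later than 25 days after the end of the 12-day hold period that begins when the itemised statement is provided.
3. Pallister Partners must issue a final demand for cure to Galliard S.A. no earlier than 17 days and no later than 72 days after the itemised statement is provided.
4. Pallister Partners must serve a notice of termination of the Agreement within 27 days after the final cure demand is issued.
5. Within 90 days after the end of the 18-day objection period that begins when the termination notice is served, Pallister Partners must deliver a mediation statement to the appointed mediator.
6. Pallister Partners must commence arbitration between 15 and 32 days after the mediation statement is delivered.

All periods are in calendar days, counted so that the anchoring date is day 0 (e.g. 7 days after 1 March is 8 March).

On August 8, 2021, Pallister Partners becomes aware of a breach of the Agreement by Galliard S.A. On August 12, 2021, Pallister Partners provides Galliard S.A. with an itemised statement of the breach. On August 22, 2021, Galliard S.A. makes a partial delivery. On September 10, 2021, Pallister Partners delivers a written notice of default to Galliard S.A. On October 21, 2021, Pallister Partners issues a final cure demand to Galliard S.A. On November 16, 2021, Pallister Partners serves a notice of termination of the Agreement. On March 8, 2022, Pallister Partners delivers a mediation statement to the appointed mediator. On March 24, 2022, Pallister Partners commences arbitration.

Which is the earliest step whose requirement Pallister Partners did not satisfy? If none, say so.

Step 5

Step 1 — counting 7 days from August 8, 2021 (when the breach is discovered) gives a deadline of August 15, 2021; done August 12, 2021 — timely.
Step 2 — 10 and 25 days from August 24, 2021 (end of the 12-day hold period, which began when the itemised statement is provided on August 12, 2021) are September 3, 2021 and September 18, 2021 respectively; September 10, 2021 falls inside that range.
Step 3 — 17 and 72 days from August 12, 2021 (when the itemised statement is provided) are August 29, 2021 and October 23, 2021 respectively; October 21, 2021 falls inside that range.
Step 4 — counting 27 days from October 21, 2021 (when the final cure demand is issued) gives a deadline of November 17, 2021; done November 16, 2021 — timely.
Step 5 — counting 90 days from December 4, 2021 (end of the 18-day objection period, which began when the termination notice is served on November 16, 2021) gives a deadline of March 4, 2022; done March 8, 2022 — 4 days late.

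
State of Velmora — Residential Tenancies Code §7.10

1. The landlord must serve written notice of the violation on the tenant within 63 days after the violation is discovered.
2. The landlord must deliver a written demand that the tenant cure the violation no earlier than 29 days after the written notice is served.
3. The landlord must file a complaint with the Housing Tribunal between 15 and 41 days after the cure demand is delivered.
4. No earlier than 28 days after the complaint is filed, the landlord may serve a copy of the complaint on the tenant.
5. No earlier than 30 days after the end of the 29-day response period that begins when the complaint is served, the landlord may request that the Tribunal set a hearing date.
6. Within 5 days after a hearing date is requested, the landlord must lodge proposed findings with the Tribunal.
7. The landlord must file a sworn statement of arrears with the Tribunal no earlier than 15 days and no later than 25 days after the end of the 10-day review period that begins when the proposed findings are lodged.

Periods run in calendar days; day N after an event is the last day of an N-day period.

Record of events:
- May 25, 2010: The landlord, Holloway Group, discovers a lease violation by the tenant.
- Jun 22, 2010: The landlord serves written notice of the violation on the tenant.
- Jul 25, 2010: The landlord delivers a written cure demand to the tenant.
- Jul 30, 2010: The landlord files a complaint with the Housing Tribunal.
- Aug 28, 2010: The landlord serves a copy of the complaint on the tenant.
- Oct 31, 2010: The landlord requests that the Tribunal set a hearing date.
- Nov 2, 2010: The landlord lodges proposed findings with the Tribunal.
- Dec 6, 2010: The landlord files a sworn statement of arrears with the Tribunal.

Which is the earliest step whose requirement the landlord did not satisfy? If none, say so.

Step 3

Step 1: 63 days after May 25, 2010 (when the violation is discovered) is Jul 27, 2010; completed Jun 22, 2010, before the deadline.
Step 2: the earliest permitted date is 29 days after Jun 22, 2010 (when the written notice is served), i.e. Jul 21, 2010; Jul 25, 2010 is on or after that date.
Step 3: the window is 15–41 days after Jul 25, 2010 (when the cure demand is delivered), so Aug 9, 2010 through Sep 4, 2010; Jul 30, 2010 is 10 days too early.
The analysis stops there.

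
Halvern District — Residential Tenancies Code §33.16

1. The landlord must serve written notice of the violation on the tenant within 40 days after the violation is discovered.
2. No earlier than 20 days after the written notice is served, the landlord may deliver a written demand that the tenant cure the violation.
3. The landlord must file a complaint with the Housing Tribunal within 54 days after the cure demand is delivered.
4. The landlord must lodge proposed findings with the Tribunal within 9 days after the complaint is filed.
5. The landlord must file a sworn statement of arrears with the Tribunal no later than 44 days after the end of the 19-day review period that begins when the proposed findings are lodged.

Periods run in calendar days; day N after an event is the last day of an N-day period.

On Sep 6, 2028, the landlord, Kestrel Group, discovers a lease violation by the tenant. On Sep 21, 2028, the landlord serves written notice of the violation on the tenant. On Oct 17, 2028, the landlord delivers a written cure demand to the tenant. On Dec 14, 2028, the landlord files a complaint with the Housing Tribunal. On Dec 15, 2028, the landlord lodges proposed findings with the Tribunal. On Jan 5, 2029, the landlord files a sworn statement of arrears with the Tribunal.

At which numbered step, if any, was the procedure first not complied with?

(1) due by Sep 6, 2028 + 40 days = Oct 16, 2028; done Sep 21, 2028 — timely.
(2) permitted from Sep 21, 2028 + 20 days = Oct 11, 2028 onward; Oct 17, 2028 is on or after that date.
(3) due by Oct 17, 2028 + 54 days = Dec 10, 2028; not done until Dec 14, 2028, 4 days after the deadline.
The procedure was therefore not followed at step 3.

Step 3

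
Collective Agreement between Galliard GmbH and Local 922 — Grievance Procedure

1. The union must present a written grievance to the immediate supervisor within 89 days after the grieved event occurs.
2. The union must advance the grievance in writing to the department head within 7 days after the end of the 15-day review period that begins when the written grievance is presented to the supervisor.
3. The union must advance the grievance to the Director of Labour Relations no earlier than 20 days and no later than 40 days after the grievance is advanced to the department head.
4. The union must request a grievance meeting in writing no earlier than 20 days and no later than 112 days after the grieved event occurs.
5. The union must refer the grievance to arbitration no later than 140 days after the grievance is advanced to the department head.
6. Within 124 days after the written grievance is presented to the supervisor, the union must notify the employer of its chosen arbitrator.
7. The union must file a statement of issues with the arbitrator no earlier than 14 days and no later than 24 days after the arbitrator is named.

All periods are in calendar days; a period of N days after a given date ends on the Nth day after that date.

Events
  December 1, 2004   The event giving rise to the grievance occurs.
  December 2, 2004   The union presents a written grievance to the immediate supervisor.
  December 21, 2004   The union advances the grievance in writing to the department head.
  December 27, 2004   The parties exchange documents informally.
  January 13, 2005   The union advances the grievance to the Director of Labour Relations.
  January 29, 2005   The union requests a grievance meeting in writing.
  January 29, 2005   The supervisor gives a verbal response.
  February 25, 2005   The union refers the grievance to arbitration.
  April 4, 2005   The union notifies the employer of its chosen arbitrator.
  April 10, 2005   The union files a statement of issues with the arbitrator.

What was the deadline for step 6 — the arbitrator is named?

Step 6 runs from December 2, 2004, when the written grievance is presented to the supervisor. 124 days after December 2, 2004 is April 5, 2005.

April 5, 2005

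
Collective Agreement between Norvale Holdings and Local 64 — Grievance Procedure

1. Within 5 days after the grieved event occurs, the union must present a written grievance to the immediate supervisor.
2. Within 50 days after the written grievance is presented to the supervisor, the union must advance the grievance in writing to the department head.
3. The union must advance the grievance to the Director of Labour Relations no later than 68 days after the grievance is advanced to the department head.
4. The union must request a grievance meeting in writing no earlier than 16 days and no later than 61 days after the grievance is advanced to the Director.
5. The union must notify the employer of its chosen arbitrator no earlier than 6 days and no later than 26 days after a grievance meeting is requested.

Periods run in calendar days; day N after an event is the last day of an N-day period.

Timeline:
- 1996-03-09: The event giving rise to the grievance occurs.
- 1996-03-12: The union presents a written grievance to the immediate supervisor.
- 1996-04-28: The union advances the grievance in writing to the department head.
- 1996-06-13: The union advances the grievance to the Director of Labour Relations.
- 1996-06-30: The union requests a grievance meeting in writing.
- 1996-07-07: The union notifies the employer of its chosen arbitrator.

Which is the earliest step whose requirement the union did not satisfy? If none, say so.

None — every step was satisfied

Step 1: 5 days after 1996-03-09 (when the grieved event occurs) is 1996-03-14; completed 1996-03-12, before the deadline.
Step 2: 50 days after 1996-03-12 (when the written grievance is presented to the supervisor) is 1996-05-01; completed 1996-04-28, before the deadline.
Step 3: 68 days after 1996-04-28 (when the grievance is advanced to the department head) is 1996-07-05; done 1996-06-13 — timely.
Step 4: the window is 16–61 days after 1996-06-13 (when the grievance is advanced to the Director), so 1996-06-29 through 1996-08-13; done 1996-06-30, which is between those dates.
Step 5: the window is 6–26 days after 1996-06-30 (when a grievance meeting is requested), so 1996-07-06 through 1996-07-26; 1996-07-07 falls inside that range.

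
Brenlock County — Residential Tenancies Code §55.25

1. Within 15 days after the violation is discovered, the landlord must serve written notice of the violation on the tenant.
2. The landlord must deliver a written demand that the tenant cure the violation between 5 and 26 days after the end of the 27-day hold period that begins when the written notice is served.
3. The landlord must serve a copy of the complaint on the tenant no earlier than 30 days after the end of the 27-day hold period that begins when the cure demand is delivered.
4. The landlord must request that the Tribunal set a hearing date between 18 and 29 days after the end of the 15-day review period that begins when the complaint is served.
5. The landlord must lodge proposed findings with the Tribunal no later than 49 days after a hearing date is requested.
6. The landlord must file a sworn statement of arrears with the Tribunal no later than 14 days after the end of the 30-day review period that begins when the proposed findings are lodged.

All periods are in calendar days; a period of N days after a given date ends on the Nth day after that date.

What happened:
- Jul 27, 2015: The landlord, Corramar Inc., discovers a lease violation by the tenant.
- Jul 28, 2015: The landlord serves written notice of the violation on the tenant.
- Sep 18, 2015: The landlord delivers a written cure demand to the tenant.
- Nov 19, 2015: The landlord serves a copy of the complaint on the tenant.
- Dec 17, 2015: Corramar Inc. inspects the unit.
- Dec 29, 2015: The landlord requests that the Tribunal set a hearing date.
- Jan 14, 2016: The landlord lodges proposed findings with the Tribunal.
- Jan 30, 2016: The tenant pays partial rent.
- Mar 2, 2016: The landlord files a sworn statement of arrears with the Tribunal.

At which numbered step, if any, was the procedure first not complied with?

Step 1: 15 days after Jul 27, 2015 (when the violation is discovered) is Aug 11, 2015; done Jul 28, 2015 — timely.
Step 2: the window is 5–26 days after Aug 24, 2015 (end of the 27-day hold period, which began when the written notice is served on Jul 28, 2015), so Aug 29, 2015 through Sep 19, 2015; done Sep 18, 2015 — within the window.
Step 3: the earliest permitted date is 30 days after Oct 15, 2015 (end of the 27-day hold period, which began when the cure demand is delivered on Sep 18, 2015), i.e. Nov 14, 2015; Nov 19, 2015 is on or after that date.
Step 4: the window is 18–29 days after Dec 4, 2015 (end of the 15-day review period, which began when the complaint is served on Nov 19, 2015), so Dec 22, 2015 through Jan 2, 2016; done Dec 29, 2015 — within the window.
Step 5: 49 days after Dec 29, 2015 (when a hearing date is requested) is Feb 16, 2016; completed Jan 14, 2016, before the deadline.
Step 6: 14 days after Feb 13, 2016 (end of the 30-day review period, which began when the proposed findings are lodged on Jan 14, 2016) is Feb 27, 2016; Mar 2, 2016 misses that deadline by 4 days.
Later steps need not be reached.

Step 6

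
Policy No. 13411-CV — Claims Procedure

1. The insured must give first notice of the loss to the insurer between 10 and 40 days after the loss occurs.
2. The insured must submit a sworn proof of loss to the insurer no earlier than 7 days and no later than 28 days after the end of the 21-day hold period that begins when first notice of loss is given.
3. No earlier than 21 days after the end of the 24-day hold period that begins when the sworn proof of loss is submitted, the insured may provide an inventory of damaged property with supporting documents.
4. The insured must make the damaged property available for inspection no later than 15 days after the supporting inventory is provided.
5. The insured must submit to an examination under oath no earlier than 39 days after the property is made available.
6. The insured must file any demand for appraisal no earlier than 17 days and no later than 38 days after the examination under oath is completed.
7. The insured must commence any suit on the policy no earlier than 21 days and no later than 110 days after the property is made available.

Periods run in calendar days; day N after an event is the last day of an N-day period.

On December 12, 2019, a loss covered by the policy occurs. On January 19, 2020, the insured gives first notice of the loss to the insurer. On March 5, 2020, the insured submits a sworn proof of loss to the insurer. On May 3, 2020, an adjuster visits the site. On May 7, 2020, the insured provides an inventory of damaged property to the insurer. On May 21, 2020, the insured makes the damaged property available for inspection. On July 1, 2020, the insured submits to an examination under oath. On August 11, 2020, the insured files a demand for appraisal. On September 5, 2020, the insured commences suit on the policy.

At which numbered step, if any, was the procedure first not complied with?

Step 6

Step 1: the window is 10–40 days after December 12, 2019 (when the loss occurs), so December 22, 2019 through January 21, 2020; January 19, 2020 falls inside that range.
Step 2: the window is 7–28 days after February 9, 2020 (end of the 21-day hold period, which began when first notice of loss is given on January 19, 2020), so February 16, 2020 through March 8, 2020; done March 5, 2020, which is between those dates.
Step 3: the earliest permitted date is 21 days after March 29, 2020 (end of the 24-day hold period, which began when the sworn proof of loss is submitted on March 5, 2020), i.e. April 19, 2020; done May 7, 2020, after the minimum wait.
Step 4: 15 days after May 7, 2020 (when the supporting inventory is provided) is May 22, 2020; May 21, 2020 is within that limit.
Step 5: the earliest permitted date is 39 days after May 21, 2020 (when the property is made available), i.e. June 29, 2020; done July 1, 2020, after the minimum wait.
Step 6: the window is 17–38 days after July 1, 2020 (when the examination under oath is completed), so July 18, 2020 through August 8, 2020; August 11, 2020 is 3 days past the end of the window.
Later steps need not be reached.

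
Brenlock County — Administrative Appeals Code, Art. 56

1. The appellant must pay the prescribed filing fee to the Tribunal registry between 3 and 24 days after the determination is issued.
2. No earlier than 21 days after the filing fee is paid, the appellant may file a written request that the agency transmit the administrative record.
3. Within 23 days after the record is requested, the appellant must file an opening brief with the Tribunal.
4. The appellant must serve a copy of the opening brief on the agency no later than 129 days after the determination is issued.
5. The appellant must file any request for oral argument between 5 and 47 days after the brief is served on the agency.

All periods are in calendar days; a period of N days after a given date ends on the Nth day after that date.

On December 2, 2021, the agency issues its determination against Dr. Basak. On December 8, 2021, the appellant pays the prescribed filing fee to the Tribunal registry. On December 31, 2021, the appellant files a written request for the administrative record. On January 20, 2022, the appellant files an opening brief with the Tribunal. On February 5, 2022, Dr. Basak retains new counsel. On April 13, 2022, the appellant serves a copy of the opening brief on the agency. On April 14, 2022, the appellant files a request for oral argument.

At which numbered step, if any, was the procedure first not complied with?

Step 4

Step 1 — 3 and 24 days from December 2, 2021 (when the determination is issued) are December 5, 2021 and December 26, 2021 respectively; done December 8, 2021 — within the window.
Step 2 — must wait 21 days from December 8, 2021 (when the filing fee is paid), so not before December 29, 2021; December 31, 2021 is on or after that date.
Step 3 — counting 23 days from December 31, 2021 (when the record is requested) gives a deadline of January 23, 2022; January 20, 2022 is within that limit.
Step 4 — counting 129 days from December 2, 2021 (when the determination is issued) gives a deadline of April 10, 2022; April 13, 2022 misses that deadline by 3 days.
The procedure was therefore not followed at step 4.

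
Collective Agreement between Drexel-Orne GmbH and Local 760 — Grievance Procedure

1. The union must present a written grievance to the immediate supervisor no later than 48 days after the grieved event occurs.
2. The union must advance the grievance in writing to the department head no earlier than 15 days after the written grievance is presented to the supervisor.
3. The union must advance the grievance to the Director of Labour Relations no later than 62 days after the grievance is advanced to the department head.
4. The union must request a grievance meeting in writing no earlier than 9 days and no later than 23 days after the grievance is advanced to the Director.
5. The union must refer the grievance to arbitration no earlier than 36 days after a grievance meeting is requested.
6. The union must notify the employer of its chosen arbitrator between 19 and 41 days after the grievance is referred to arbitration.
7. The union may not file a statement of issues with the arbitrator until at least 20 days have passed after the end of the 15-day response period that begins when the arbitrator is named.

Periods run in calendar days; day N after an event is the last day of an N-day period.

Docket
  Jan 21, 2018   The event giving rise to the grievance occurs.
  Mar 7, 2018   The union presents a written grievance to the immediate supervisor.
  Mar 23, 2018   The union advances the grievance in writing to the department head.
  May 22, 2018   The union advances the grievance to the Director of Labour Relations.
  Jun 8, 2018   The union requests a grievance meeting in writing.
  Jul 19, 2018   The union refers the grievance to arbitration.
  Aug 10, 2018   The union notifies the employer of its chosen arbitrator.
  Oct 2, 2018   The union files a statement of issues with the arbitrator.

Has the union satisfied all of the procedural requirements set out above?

Yes

(1) due by Jan 21, 2018 + 48 days = Mar 10, 2018; completed Mar 7, 2018, before the deadline.
(2) permitted from Mar 7, 2018 + 15 days = Mar 22, 2018 onward; done Mar 23, 2018 — permitted.
(3) due by Mar 23, 2018 + 62 days = May 24, 2018; completed May 22, 2018, before the deadline.
(4) the permitted window runs from May 22, 2018 + 9 = May 31, 2018 to May 22, 2018 + 23 = Jun 14, 2018; done Jun 8, 2018 — within the window.
(5) permitted from Jun 8, 2018 + 36 days = Jul 14, 2018 onward; Jul 19, 2018 is on or after that date.
(6) the permitted window runs from Jul 19, 2018 + 19 = Aug 7, 2018 to Jul 19, 2018 + 41 = Aug 29, 2018; done Aug 10, 2018 — within the window.
(7) permitted from Aug 25, 2018 + 20 days = Sep 14, 2018 onward; done Oct 2, 2018, after the minimum wait.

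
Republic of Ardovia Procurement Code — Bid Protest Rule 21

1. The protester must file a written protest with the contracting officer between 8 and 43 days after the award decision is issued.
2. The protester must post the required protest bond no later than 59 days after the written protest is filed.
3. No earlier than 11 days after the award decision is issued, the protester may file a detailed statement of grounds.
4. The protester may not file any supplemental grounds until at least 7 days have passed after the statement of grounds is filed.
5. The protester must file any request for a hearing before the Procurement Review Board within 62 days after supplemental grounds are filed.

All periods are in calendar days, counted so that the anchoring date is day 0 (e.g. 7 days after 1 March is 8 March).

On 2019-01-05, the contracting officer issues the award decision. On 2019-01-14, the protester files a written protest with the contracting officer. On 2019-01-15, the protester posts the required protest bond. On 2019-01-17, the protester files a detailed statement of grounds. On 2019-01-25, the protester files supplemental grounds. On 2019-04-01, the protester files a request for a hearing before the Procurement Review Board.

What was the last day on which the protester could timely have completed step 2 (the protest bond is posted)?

2019-03-14

Step 2 runs from 2019-01-14, when the written protest is filed. 59 days after 2019-01-14 is 2019-03-14.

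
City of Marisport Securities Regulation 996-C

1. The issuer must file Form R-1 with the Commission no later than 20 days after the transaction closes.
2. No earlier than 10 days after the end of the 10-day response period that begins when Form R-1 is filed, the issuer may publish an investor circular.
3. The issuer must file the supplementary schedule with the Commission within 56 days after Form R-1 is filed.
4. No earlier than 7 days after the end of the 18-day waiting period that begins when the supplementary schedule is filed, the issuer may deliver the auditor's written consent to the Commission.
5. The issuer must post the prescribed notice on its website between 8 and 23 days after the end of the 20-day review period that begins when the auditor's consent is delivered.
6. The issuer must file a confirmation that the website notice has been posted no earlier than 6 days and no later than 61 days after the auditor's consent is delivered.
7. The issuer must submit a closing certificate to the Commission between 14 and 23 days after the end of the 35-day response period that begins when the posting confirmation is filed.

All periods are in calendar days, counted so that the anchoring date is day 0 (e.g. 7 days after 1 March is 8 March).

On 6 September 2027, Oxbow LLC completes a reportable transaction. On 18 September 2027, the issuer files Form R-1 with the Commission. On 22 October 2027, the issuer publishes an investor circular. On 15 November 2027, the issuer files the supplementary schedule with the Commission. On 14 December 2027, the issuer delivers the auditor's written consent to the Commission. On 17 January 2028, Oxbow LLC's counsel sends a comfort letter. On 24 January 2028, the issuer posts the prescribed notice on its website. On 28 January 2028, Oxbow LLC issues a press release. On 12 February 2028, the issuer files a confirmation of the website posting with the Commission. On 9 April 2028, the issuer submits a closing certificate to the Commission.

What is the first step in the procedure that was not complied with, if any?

Step 1: 20 days after 6 September 2027 (when the transaction closes) is 26 September 2027; completed 18 September 2027, before the deadline.
Step 2: the earliest permitted date is 10 days after 28 September 2027 (end of the 10-day response period, which began when Form R-1 is filed on 18 September 2027), i.e. 8 October 2027; done 22 October 2027 — permitted.
Step 3: 56 days after 18 September 2027 (when Form R-1 is filed) is 13 November 2027; done 15 November 2027 — 2 days late.
No need to go further; step 3 was not satisfied.

Step 3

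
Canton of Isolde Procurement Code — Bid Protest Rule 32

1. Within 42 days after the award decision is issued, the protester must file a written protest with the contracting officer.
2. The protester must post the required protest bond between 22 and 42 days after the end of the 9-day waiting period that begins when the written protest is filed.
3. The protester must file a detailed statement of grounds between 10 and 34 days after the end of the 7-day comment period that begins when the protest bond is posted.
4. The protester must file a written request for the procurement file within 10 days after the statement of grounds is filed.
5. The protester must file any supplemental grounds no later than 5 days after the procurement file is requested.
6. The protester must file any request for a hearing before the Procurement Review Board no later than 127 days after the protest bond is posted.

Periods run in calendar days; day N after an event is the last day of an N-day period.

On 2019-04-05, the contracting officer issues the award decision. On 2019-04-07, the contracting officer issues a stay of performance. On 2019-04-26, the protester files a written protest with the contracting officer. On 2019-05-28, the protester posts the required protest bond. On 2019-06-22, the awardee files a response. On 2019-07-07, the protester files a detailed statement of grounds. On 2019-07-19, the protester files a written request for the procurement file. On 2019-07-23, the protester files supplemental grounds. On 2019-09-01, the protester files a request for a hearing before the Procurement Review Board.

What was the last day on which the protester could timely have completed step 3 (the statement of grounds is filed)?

The protest bond is posted on 2019-05-28; the 7-day comment period therefore ends 2019-06-04, and step 3 runs from that date. The window is 10–34 days after 2019-06-04; it closes on 2019-07-08.

2019-07-08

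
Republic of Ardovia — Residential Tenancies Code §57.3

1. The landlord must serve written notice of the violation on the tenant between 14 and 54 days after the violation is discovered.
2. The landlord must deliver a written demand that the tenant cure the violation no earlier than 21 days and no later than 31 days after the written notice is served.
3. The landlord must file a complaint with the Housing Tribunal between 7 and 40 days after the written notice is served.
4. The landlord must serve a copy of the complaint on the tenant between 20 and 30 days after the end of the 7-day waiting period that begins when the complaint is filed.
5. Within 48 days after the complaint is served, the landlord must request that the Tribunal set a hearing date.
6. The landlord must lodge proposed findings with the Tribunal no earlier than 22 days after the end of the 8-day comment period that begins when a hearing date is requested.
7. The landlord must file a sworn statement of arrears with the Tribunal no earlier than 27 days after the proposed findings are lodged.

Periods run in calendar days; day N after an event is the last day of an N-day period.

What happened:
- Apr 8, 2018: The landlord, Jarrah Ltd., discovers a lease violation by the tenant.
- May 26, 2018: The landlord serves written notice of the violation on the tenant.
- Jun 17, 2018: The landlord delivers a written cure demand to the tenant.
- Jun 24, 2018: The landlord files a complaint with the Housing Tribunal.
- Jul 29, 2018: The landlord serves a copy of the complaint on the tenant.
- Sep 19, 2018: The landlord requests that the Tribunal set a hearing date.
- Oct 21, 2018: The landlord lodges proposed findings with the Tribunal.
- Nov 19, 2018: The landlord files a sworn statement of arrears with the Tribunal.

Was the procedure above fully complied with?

No

Step 1 — 14 and 54 days from Apr 8, 2018 (when the violation is discovered) are Apr 22, 2018 and Jun 1, 2018 respectively; May 26, 2018 falls inside that range.
Step 2 — 21 and 31 days from May 26, 2018 (when the written notice is served) are Jun 16, 2018 and Jun 26, 2018 respectively; Jun 17, 2018 falls inside that range.
Step 3 — 7 and 40 days from May 26, 2018 (when the written notice is served) are Jun 2, 2018 and Jul 5, 2018 respectively; done Jun 24, 2018 — within the window.
Step 4 — 20 and 30 days from Jul 1, 2018 (end of the 7-day waiting period, which began when the complaint is filed on Jun 24, 2018) are Jul 21, 2018 and Jul 31, 2018 respectively; Jul 29, 2018 falls inside that range.
Step 5 — counting 48 days from Jul 29, 2018 (when the complaint is served) gives a deadline of Sep 15, 2018; not done until Sep 19, 2018, 4 days after the deadline.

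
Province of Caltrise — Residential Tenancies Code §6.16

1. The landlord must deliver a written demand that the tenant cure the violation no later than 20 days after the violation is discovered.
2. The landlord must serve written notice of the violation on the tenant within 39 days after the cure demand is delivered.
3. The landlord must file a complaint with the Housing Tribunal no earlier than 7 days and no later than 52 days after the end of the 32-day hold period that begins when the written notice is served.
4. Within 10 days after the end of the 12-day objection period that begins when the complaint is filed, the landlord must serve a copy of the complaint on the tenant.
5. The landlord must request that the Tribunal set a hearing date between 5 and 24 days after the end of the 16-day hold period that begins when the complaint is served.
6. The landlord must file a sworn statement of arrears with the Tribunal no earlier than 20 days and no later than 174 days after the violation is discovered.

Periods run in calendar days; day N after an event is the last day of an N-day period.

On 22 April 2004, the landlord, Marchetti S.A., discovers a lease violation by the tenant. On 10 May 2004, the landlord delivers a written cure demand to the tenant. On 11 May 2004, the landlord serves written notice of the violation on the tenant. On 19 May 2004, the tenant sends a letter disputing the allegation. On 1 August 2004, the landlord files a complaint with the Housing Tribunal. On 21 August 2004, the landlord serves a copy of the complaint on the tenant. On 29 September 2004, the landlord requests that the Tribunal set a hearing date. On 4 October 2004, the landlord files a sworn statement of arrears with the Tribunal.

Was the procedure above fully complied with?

Step 1: 20 days after 22 April 2004 (when the violation is discovered) is 12 May 2004; 10 May 2004 is within that limit.
Step 2: 39 days after 10 May 2004 (when the cure demand is delivered) is 18 June 2004; done 11 May 2004 — timely.
Step 3: the window is 7–52 days after 12 June 2004 (end of the 32-day hold period, which began when the written notice is served on 11 May 2004), so 19 June 2004 through 3 August 2004; 1 August 2004 falls inside that range.
Step 4: 10 days after 13 August 2004 (end of the 12-day objection period, which began when the complaint is filed on 1 August 2004) is 23 August 2004; done 21 August 2004 — timely.
Step 5: the window is 5–24 days after 6 September 2004 (end of the 16-day hold period, which began when the complaint is served on 21 August 2004), so 11 September 2004 through 30 September 2004; done 29 September 2004, which is between those dates.
Step 6: the window is 20–174 days after 22 April 2004 (when the violation is discovered), so 12 May 2004 through 13 October 2004; done 4 October 2004, which is between those dates.

Yes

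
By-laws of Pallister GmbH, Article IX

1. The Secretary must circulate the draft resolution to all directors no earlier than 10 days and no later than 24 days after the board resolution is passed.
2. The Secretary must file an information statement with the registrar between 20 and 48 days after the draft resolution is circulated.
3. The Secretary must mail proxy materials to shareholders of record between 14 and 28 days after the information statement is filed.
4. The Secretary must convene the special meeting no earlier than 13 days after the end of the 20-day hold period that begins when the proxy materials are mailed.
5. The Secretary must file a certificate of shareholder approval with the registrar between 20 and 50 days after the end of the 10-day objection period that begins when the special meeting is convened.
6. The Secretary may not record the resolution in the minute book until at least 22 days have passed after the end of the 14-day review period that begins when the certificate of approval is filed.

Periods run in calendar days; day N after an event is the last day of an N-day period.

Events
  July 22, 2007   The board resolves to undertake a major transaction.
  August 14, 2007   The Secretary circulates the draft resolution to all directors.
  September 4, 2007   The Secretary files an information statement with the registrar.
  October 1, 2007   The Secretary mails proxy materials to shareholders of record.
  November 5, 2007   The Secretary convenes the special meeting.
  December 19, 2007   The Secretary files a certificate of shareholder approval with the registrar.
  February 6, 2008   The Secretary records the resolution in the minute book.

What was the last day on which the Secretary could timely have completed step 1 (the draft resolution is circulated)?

Step 1 runs from July 22, 2007, when the board resolution is passed. The window is 10–24 days after July 22, 2007; it closes on August 15, 2007.

August 15, 2007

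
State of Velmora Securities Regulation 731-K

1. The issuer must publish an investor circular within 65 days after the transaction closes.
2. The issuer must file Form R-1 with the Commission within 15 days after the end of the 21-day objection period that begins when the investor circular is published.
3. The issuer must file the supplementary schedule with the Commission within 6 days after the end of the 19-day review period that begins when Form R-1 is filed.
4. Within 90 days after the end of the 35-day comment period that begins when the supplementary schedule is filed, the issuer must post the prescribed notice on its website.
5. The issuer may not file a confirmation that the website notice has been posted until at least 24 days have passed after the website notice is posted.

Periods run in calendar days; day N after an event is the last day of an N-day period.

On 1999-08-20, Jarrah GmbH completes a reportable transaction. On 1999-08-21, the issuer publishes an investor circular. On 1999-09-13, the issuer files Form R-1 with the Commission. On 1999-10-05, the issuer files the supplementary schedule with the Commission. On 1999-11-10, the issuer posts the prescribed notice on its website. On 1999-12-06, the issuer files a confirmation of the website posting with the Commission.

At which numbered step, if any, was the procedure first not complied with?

None — every step was satisfied

(1) due by 1999-08-20 + 65 days = 1999-10-24; completed 1999-08-21, before the deadline.
(2) due by 1999-09-11 + 15 days = 1999-09-26; 1999-09-13 is within that limit.
(3) due by 1999-10-02 + 6 days = 1999-10-08; completed 1999-10-05, before the deadline.
(4) due by 1999-11-09 + 90 days = 2000-02-07; done 1999-11-10 — timely.
(5) permitted from 1999-11-10 + 24 days = 1999-12-04 onward; 1999-12-06 is on or after that date.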